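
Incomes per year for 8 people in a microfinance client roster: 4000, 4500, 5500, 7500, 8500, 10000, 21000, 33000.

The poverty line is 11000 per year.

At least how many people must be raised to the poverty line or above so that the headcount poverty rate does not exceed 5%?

6 of the 8 people are poor, so H = 6/8 = 0.750.
A headcount ratio of at most 5% allows at most ⌊0.05 × 8⌋ = 0 poor people.
So at least 6 − 0 = 6 must be lifted.

6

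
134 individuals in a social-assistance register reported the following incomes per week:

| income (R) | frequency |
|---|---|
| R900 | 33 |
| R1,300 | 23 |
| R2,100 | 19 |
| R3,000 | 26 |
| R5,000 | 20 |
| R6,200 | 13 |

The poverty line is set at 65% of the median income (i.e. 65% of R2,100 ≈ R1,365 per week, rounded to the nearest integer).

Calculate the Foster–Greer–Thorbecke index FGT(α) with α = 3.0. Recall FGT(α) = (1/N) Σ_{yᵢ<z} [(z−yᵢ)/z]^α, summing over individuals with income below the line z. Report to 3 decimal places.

0.010

Incomes under z: 33×R900, 23×R1,300 (q = 56 of N = 134).
Shortfall ratios: (1365−900)/1365 = 0.3407 (×33); (1365−1300)/1365 = 0.0476 (×23).
Raised to α = 3.0: 0.03953 (×33); 0.00011 (×23).
Sum = 1.307076; FGT(3.0) = 1.307076 / 134 = 0.010.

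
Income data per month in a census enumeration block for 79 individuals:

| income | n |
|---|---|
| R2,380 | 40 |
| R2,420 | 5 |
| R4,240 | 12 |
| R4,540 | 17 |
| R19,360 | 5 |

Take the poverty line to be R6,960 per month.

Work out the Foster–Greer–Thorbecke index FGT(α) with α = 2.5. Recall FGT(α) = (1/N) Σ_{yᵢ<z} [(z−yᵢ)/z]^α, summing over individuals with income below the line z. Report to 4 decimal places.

0.2295

Below z: 40×R2,380, 5×R2,420, 12×R4,240, 17×R4,540 (q = 74 of N = 79).
Normalized shortfalls: (6960−2380)/6960 = 0.6580 (×40); (6960−2420)/6960 = 0.6523 (×5); (6960−4240)/6960 = 0.3908 (×12); (6960−4540)/6960 = 0.3477 (×17).
Raised to α = 2.5: 0.35127 (×40); 0.34365 (×5); 0.09548 (×12); 0.07129 (×17).
Sum = 18.126654; FGT(2.5) = 18.126654 / 79 = 0.2295.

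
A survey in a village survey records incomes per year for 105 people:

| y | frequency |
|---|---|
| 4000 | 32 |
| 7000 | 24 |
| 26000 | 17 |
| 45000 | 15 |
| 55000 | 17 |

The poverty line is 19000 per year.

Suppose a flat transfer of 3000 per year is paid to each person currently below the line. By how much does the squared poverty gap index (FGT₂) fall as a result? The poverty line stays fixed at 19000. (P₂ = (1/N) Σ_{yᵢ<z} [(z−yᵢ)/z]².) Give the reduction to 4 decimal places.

0.1083

Before: below the line — 32×4000, 24×7000; squared poverty gap index (FGT₂) = 0.281124.
After the 3000 transfer: below the line — 32×7000, 24×10000; squared poverty gap index (FGT₂) = 0.172853.
Reduction = 0.281124 − 0.172853 = 0.1083.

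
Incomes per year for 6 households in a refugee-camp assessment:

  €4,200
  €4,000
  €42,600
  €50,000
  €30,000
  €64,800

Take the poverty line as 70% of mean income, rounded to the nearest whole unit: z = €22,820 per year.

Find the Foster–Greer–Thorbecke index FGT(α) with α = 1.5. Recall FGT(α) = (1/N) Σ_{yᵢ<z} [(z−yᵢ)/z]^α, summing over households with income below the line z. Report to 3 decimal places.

0.248

Incomes under z: €4,000, €4,200 (q = 2 of N = 6).
Gap ratios (z−y)/z: (22820−4000)/22820 = 0.8247; (22820−4200)/22820 = 0.8160.
Raised to α = 1.5: 0.74896; 0.73705.
Sum = 1.486004; FGT(1.5) = 1.486004 / 6 = 0.248.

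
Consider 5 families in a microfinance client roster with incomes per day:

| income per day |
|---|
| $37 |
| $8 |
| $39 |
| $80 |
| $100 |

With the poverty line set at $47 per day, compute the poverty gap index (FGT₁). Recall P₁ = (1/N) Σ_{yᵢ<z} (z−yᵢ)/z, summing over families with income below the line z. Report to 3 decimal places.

Poor units: $8, $37, $39 (q = 3 of N = 5).
Shortfall ratios: (47−8)/47 = 0.8298; (47−37)/47 = 0.2128; (47−39)/47 = 0.1702.
Sum of shortfalls = 1.212766; P₁ averages over all N: 1.212766 / 5 = 0.243.

0.243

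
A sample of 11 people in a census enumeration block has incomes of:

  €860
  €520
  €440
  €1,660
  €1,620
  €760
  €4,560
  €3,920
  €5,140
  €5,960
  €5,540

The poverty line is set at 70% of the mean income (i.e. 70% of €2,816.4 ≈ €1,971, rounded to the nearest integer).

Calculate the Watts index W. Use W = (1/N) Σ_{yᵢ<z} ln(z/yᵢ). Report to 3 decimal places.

0.453

Below the line: €440, €520, €760, €860, €1,620, €1,660 (q = 6 of N = 11).
Log gaps: ln(1971/440) = 1.4995; ln(1971/520) = 1.3325; ln(1971/760) = 0.9530; ln(1971/860) = 0.8294; ln(1971/1620) = 0.1961; ln(1971/1660) = 0.1717.
W = 4.982169 / 11 = 0.453.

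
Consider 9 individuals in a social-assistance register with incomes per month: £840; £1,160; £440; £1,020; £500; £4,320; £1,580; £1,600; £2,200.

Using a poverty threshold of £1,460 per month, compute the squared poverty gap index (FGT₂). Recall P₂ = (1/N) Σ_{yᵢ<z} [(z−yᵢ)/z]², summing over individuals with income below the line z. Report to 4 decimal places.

0.1371

Below z: £440, £500, £840, £1,020, £1,160 (q = 5 of N = 9).
Shortfall ratios: (1460−440)/1460 = 0.6986; (1460−500)/1460 = 0.6575; (1460−840)/1460 = 0.4247; (1460−1020)/1460 = 0.3014; (1460−1160)/1460 = 0.2055.
Squared: 0.4881; 0.4324; 0.1803; 0.0908; 0.0422.
Sum = 1.233815; P₂ = 1.233815 / 9 = 0.1371.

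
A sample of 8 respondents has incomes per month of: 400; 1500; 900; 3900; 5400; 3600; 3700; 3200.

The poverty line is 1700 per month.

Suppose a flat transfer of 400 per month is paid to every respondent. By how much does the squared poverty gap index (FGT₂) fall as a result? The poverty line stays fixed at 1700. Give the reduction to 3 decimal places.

0.061

Before: below the line — 400, 900, 1500; squared poverty gap index (FGT₂) = 0.10251.
After the 400 transfer: below the line — 800, 1300; squared poverty gap index (FGT₂) = 0.04196.
Reduction = 0.10251 − 0.04196 = 0.061.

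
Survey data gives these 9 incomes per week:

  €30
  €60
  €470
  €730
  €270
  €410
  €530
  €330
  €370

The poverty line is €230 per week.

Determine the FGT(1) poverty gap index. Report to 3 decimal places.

0.179

Poor units: €30, €60 (q = 2 of N = 9).
Shortfall ratios: (230−30)/230 = 0.8696; (230−60)/230 = 0.7391.
Sum of shortfalls = 1.608696; P₁ averages over all N: 1.608696 / 9 = 0.179.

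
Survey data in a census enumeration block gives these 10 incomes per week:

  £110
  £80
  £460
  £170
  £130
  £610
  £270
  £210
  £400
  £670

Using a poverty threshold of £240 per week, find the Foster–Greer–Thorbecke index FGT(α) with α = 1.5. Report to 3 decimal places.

Below the line: £80, £110, £130, £170, £210 (q = 5 of N = 10).
Normalized shortfalls: (240−80)/240 = 0.6667; (240−110)/240 = 0.5417; (240−130)/240 = 0.4583; (240−170)/240 = 0.2917; (240−210)/240 = 0.1250.
Raised to α = 1.5: 0.54433; 0.39866; 0.31029; 0.15752; 0.04419.
Sum = 1.454992; FGT(1.5) = 1.454992 / 10 = 0.145.

0.145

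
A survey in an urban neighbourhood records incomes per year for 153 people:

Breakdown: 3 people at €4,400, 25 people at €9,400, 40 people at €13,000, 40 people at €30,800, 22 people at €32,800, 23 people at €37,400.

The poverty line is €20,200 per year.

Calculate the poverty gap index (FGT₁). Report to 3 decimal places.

0.196

Poor units: 3×€4,400, 25×€9,400, 40×€13,000 (q = 68 of N = 153).
Shortfall ratios: (20200−4400)/20200 = 0.7822 (×3); (20200−9400)/20200 = 0.5347 (×25); (20200−13000)/20200 = 0.3564 (×40).
Σ = 29.970297. Dividing by the full population N = 153 gives P₁ = 0.196.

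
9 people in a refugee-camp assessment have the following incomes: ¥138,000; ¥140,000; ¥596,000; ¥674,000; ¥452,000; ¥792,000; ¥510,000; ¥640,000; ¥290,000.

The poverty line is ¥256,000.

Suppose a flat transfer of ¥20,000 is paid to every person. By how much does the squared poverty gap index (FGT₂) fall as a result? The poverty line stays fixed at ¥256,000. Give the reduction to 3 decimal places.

0.015

Before: below the line — ¥138,000, ¥140,000; squared poverty gap index (FGT₂) = 0.04642.
After the ¥20,000 transfer: below the line — ¥158,000, ¥160,000; squared poverty gap index (FGT₂) = 0.03191.
Reduction = 0.04642 − 0.03191 = 0.015.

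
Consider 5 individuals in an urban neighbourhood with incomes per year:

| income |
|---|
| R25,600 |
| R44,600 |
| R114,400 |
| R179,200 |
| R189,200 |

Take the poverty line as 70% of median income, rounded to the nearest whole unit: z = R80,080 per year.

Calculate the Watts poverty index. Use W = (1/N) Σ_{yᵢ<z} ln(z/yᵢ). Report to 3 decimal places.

0.345

Incomes under z: R25,600, R44,600 (q = 2 of N = 5).
Log shortfalls: ln(80080/25600) = 1.1404; ln(80080/44600) = 0.5853.
W = 1.725726 / 5 = 0.345.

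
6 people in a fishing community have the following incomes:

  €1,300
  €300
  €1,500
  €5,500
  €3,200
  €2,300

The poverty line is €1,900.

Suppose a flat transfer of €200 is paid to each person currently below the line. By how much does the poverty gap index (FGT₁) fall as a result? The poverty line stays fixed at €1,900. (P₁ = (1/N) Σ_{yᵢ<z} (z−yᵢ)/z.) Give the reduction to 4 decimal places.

0.0526

Before: below the line — €300, €1,300, €1,500; poverty gap index (FGT₁) = 0.228070.
After the €200 transfer: below the line — €500, €1,500, €1,700; poverty gap index (FGT₁) = 0.175439.
Reduction = 0.228070 − 0.175439 = 0.0526.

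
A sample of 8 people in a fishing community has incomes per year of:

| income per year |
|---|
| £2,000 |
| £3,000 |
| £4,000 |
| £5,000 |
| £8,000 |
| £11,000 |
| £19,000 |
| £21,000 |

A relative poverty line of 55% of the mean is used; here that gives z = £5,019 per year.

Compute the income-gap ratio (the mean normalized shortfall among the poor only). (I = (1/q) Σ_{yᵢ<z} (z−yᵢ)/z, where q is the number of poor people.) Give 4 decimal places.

Incomes under z: £2,000, £3,000, £4,000, £5,000 (q = 4 of N = 8).
Relative gaps: 0.6015, 0.4023, 0.2030, 0.0038; sum = 1.210600.
The income-gap ratio divides by q (the poor only): 1.210600 / 4 = 0.3026.

0.3026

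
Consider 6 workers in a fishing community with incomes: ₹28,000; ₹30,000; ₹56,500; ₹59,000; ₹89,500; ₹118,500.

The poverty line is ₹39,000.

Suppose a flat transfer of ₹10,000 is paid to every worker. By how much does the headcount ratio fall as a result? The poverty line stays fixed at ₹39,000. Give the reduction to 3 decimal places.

Before: below the line — ₹28,000, ₹30,000; headcount ratio = 0.33333.
After the ₹10,000 transfer: below the line — ₹38,000; headcount ratio = 0.16667.
Reduction = 0.33333 − 0.16667 = 0.167.

0.167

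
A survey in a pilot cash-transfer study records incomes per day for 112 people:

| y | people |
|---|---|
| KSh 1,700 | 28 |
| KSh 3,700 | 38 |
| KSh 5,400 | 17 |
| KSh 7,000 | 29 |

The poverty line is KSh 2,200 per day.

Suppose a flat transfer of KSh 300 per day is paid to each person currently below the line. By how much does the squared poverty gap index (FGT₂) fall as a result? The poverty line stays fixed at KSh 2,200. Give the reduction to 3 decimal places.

0.011

Before: below the line — 28×KSh 1,700; squared poverty gap index (FGT₂) = 0.01291.
After the KSh 300 transfer: below the line — 28×KSh 2,000; squared poverty gap index (FGT₂) = 0.00207.
Reduction = 0.01291 − 0.00207 = 0.011.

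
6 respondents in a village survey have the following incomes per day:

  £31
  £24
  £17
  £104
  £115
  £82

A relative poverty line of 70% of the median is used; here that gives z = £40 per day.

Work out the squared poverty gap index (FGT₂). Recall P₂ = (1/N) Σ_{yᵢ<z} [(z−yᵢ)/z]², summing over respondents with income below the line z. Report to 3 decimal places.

0.090

Incomes under z: £17, £24, £31 (q = 3 of N = 6).
Shortfall ratios: (40−17)/40 = 0.5750; (40−24)/40 = 0.4000; (40−31)/40 = 0.2250.
Squared: 0.3306; 0.1600; 0.0506.
Sum = 0.541250; P₂ = 0.541250 / 6 = 0.090.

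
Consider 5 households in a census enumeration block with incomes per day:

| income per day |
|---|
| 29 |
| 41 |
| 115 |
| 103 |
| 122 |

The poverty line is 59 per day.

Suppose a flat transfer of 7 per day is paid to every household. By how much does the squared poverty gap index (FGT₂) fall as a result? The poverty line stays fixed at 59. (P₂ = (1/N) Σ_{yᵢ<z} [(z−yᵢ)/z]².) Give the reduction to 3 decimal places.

0.033

Before: below the line — 29, 41; squared poverty gap index (FGT₂) = 0.07032.
After the 7 transfer: below the line — 36, 48; squared poverty gap index (FGT₂) = 0.03735.
Reduction = 0.07032 − 0.03735 = 0.033.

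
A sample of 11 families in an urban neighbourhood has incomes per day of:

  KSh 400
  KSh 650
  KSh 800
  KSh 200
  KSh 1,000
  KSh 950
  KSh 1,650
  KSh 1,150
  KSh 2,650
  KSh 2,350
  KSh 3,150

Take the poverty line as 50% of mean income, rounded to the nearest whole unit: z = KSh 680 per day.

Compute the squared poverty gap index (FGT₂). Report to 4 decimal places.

0.0609

Incomes under z: KSh 200, KSh 400, KSh 650 (q = 3 of N = 11).
Gap ratios (z−y)/z: (680−200)/680 = 0.7059; (680−400)/680 = 0.4118; (680−650)/680 = 0.0441.
Squared: 0.4983; 0.1696; 0.0019.
Sum = 0.669766; P₂ = 0.669766 / 11 = 0.0609.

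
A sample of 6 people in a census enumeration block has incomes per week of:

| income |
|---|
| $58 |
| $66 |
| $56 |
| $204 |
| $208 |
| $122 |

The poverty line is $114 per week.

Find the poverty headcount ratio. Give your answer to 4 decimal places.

0.5000

3 of the 6 people have income below $114.
H = 3/6 = 0.5000.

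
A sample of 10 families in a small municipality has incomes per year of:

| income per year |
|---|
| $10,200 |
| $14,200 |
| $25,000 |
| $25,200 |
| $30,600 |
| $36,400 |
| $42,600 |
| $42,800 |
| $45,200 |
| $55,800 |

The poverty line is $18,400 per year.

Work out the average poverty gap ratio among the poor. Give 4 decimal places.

0.3370

Incomes under z: $10,200, $14,200 (q = 2 of N = 10).
Relative gaps: 0.4457, 0.2283; sum = 0.673913.
The income-gap ratio divides by q (the poor only): 0.673913 / 2 = 0.3370.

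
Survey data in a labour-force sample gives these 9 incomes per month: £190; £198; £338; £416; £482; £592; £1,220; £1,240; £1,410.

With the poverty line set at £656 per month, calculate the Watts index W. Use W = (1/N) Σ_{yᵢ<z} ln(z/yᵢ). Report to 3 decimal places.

0.441

Below the line: £190, £198, £338, £416, £482, £592 (q = 6 of N = 9).
Log shortfalls: ln(656/190) = 1.2391; ln(656/198) = 1.1979; ln(656/338) = 0.6631; ln(656/416) = 0.4555; ln(656/482) = 0.3082; ln(656/592) = 0.1027.
W = 3.966492 / 9 = 0.441.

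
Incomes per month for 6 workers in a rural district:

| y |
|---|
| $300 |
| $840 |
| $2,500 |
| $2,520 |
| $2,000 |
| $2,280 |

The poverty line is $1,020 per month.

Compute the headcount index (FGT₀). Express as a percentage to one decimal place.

2 of the 6 workers have income below $1,020.
H = 2/6 = 33.3%.

33.3%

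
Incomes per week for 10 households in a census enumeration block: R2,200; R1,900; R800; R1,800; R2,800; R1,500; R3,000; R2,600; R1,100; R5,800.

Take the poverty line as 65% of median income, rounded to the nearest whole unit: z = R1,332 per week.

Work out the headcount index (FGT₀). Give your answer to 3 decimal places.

2 of the 10 households have income below R1,332.
H = 2/10 = 0.200.

0.200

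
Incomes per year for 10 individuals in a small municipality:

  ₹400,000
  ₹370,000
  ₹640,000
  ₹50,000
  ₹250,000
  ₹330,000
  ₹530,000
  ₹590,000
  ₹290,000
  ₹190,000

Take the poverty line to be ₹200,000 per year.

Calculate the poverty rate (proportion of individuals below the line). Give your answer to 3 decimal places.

2 of the 10 individuals have income below ₹200,000.
H = 2/10 = 0.200.

0.200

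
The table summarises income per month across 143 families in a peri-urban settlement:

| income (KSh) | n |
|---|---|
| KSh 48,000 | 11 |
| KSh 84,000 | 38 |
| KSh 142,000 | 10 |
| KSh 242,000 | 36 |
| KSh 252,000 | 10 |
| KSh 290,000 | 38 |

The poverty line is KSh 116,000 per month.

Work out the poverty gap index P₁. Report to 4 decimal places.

0.1184

Below z: 11×KSh 48,000, 38×KSh 84,000 (q = 49 of N = 143).
Normalized shortfalls: (116000−48000)/116000 = 0.5862 (×11); (116000−84000)/116000 = 0.2759 (×38).
Sum of shortfalls = 16.931034; P₁ averages over all N: 16.931034 / 143 = 0.1184.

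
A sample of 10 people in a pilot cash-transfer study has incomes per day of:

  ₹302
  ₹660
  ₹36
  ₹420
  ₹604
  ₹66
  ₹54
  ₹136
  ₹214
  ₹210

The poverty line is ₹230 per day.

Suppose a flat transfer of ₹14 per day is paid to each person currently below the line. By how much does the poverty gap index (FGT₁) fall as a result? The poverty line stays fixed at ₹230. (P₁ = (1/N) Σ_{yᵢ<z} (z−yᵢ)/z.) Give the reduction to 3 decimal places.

Before: below the line — ₹36, ₹54, ₹66, ₹136, ₹210, ₹214; poverty gap index (FGT₁) = 0.28870.
After the ₹14 transfer: below the line — ₹50, ₹68, ₹80, ₹150, ₹224, ₹228; poverty gap index (FGT₁) = 0.25217.
Reduction = 0.28870 − 0.25217 = 0.037.

0.037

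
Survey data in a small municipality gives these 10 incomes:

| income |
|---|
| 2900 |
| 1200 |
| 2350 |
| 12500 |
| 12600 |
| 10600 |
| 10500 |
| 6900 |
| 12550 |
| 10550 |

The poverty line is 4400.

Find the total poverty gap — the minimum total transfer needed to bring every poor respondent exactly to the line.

6750

Below z: 1200, 2350, 2900 (q = 3 of N = 10).
Individual gaps: 4400−1200 = 3200; 4400−2350 = 2050; 4400−2900 = 1500.
Aggregate gap = 6750.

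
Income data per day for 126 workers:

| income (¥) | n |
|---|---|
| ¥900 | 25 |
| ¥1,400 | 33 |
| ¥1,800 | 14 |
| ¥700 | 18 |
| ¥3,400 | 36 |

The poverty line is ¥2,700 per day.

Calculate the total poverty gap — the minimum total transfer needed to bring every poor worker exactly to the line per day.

Below the line: 18×¥700, 25×¥900, 33×¥1,400, 14×¥1,800 (q = 90 of N = 126).
Individual gaps: 18×(2700−700) = 36000; 25×(2700−900) = 45000; 33×(2700−1400) = 42900; 14×(2700−1800) = 12600.
Aggregate gap = ¥136,500.

¥136,500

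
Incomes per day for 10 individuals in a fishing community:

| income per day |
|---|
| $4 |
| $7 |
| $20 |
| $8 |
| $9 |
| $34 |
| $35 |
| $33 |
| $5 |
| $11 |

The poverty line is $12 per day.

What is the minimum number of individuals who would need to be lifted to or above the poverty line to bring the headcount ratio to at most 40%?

Currently q = 6 of N = 10 are below the line (H = 0.600).
A headcount ratio of at most 40% allows at most ⌊0.40 × 10⌋ = 4 poor individuals.
So at least 6 − 4 = 2 must be lifted.

2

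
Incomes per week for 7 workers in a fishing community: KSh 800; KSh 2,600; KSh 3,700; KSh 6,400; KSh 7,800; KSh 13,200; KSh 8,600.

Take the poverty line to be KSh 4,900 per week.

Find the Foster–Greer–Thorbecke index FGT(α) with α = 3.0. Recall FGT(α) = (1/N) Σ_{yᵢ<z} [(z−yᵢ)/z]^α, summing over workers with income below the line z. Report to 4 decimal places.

Poor units: KSh 800, KSh 2,600, KSh 3,700 (q = 3 of N = 7).
Gap ratios (z−y)/z: (4900−800)/4900 = 0.8367; (4900−2600)/4900 = 0.4694; (4900−3700)/4900 = 0.2449.
Raised to α = 3.0: 0.58582; 0.10342; 0.01469.
Sum = 0.703924; FGT(3.0) = 0.703924 / 7 = 0.1006.

0.1006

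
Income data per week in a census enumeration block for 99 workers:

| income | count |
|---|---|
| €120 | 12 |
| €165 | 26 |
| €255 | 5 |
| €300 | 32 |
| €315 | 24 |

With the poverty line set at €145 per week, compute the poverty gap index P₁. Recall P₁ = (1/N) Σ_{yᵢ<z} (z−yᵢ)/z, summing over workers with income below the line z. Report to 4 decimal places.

0.0209

Incomes under z: 12×€120 (q = 12 of N = 99).
Relative gaps: (145−120)/145 = 0.1724 (×12).
Sum of shortfalls = 2.068966; P₁ averages over all N: 2.068966 / 99 = 0.0209.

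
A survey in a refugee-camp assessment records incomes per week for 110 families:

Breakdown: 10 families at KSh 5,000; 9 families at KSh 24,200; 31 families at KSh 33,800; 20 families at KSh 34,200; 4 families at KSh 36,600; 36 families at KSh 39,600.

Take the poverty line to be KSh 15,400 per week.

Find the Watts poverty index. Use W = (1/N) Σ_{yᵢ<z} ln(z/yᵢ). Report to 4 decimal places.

Below the line: 10×KSh 5,000 (q = 10 of N = 110).
Log shortfalls: ln(15400/5000) = 1.1249 (×10).
W = 11.249296 / 110 = 0.1023.

0.1023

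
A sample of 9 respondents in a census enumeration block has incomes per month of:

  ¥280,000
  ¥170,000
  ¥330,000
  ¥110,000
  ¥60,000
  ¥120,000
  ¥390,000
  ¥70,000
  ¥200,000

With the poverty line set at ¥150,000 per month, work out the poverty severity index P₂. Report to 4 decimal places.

0.0840

Poor units: ¥60,000, ¥70,000, ¥110,000, ¥120,000 (q = 4 of N = 9).
Gap ratios (z−y)/z: (150000−60000)/150000 = 0.6000; (150000−70000)/150000 = 0.5333; (150000−110000)/150000 = 0.2667; (150000−120000)/150000 = 0.2000.
Squared: 0.3600; 0.2844; 0.0711; 0.0400.
Sum = 0.755556; P₂ = 0.755556 / 9 = 0.0840.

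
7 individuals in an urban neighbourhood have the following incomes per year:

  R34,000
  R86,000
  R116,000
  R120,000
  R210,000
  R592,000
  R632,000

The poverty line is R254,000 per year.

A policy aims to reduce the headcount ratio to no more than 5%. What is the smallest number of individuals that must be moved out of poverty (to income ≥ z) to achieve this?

Currently q = 5 of N = 7 are below the line (H = 0.714).
A headcount ratio of at most 5% allows at most ⌊0.05 × 7⌋ = 0 poor individuals.
So at least 5 − 0 = 5 must be lifted.

5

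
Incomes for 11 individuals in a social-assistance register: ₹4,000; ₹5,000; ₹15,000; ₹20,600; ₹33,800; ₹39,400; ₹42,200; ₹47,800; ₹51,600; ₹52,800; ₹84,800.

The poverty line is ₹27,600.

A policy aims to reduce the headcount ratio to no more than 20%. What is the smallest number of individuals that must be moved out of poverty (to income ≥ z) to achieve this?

2

4 of the 11 individuals are poor, so H = 4/11 = 0.364.
A headcount ratio of at most 20% allows at most ⌊0.20 × 11⌋ = 2 poor individuals.
So at least 4 − 2 = 2 must be lifted.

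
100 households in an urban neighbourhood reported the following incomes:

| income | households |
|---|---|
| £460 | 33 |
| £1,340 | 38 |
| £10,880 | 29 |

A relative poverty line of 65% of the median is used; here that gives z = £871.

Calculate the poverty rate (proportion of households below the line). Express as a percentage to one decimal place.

33.0%

33 of the 100 households have income below £871.
H = 33/100 = 33.0%.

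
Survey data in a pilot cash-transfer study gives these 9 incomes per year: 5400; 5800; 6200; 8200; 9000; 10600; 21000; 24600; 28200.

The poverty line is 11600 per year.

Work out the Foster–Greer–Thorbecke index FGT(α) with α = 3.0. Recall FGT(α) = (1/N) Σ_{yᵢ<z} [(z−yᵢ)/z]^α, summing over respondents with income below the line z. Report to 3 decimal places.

Poor units: 5400, 5800, 6200, 8200, 9000, 10600 (q = 6 of N = 9).
Gap ratios (z−y)/z: (11600−5400)/11600 = 0.5345; (11600−5800)/11600 = 0.5000; (11600−6200)/11600 = 0.4655; (11600−8200)/11600 = 0.2931; (11600−9000)/11600 = 0.2241; (11600−10600)/11600 = 0.0862.
Raised to α = 3.0: 0.15269; 0.12500; 0.10088; 0.02518; 0.01126; 0.00064.
Sum = 0.415648; FGT(3.0) = 0.415648 / 9 = 0.046.

0.046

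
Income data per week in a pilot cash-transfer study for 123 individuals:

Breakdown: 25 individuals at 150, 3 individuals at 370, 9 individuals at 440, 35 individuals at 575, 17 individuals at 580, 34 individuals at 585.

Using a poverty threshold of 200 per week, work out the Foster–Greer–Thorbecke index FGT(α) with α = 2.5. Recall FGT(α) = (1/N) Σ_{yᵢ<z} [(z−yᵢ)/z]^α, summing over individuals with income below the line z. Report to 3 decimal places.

Below the line: 25×150 (q = 25 of N = 123).
Normalized shortfalls: (200−150)/200 = 0.2500 (×25).
Raised to α = 2.5: 0.03125 (×25).
Sum = 0.781250; FGT(2.5) = 0.781250 / 123 = 0.006.

0.006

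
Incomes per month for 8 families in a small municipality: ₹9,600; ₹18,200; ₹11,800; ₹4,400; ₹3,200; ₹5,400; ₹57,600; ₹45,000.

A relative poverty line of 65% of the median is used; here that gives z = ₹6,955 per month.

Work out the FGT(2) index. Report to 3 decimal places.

Below z: ₹3,200, ₹4,400, ₹5,400 (q = 3 of N = 8).
Shortfall ratios: (6955−3200)/6955 = 0.5399; (6955−4400)/6955 = 0.3674; (6955−5400)/6955 = 0.2236.
Squared: 0.2915; 0.1350; 0.0500.
Sum = 0.476434; P₂ = 0.476434 / 8 = 0.060.

0.060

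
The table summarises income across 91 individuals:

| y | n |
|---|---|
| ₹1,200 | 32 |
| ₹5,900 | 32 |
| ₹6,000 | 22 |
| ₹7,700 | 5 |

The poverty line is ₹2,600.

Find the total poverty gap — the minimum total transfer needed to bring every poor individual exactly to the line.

₹44,800

Below z: 32×₹1,200 (q = 32 of N = 91).
Individual gaps: 32×(2600−1200) = 44800.
Aggregate gap = ₹44,800.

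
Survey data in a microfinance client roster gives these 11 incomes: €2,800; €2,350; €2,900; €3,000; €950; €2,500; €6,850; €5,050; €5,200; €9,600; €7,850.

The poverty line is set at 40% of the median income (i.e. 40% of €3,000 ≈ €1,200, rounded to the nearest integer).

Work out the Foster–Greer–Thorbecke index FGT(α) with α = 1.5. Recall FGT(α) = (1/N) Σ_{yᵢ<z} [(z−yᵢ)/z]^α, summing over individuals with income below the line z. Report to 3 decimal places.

0.009

Below the line: €950 (q = 1 of N = 11).
Normalized shortfalls: (1200−950)/1200 = 0.2083.
Raised to α = 1.5: 0.09509.
Sum = 0.095091; FGT(1.5) = 0.095091 / 11 = 0.009.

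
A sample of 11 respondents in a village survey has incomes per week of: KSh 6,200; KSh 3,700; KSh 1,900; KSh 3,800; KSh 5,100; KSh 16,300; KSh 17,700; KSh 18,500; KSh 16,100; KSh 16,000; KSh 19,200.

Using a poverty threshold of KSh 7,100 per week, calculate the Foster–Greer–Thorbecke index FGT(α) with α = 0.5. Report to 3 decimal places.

0.283

Incomes under z: KSh 1,900, KSh 3,700, KSh 3,800, KSh 5,100, KSh 6,200 (q = 5 of N = 11).
Normalized shortfalls: (7100−1900)/7100 = 0.7324; (7100−3700)/7100 = 0.4789; (7100−3800)/7100 = 0.4648; (7100−5100)/7100 = 0.2817; (7100−6200)/7100 = 0.1268.
Raised to α = 0.5: 0.85580; 0.69201; 0.68175; 0.53074; 0.35603.
Sum = 3.116341; FGT(0.5) = 3.116341 / 11 = 0.283.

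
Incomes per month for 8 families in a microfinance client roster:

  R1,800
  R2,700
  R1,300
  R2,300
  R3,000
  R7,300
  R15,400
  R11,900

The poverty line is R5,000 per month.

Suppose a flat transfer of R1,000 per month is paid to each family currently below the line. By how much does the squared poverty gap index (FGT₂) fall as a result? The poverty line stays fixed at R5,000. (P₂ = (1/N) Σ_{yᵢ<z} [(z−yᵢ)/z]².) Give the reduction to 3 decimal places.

0.114

Before: below the line — R1,300, R1,800, R2,300, R2,700, R3,000; squared poverty gap index (FGT₂) = 0.20255.
After the R1,000 transfer: below the line — R2,300, R2,800, R3,300, R3,700, R4,000; squared poverty gap index (FGT₂) = 0.08855.
Reduction = 0.20255 − 0.08855 = 0.114.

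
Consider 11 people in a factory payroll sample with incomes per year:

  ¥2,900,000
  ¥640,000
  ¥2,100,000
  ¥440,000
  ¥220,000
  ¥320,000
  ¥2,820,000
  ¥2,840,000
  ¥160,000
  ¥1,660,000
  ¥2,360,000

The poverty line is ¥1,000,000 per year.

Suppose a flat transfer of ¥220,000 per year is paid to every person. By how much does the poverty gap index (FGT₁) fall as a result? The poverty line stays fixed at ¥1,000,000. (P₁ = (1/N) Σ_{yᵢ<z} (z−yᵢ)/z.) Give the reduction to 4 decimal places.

0.1000

Before: below the line — ¥160,000, ¥220,000, ¥320,000, ¥440,000, ¥640,000; poverty gap index (FGT₁) = 0.292727.
After the ¥220,000 transfer: below the line — ¥380,000, ¥440,000, ¥540,000, ¥660,000, ¥860,000; poverty gap index (FGT₁) = 0.192727.
Reduction = 0.292727 − 0.192727 = 0.1000.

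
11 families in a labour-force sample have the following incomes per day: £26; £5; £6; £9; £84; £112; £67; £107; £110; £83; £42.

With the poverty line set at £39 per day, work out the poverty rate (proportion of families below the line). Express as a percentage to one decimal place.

36.4%

4 of the 11 families have income below £39.
H = 4/11 = 36.4%.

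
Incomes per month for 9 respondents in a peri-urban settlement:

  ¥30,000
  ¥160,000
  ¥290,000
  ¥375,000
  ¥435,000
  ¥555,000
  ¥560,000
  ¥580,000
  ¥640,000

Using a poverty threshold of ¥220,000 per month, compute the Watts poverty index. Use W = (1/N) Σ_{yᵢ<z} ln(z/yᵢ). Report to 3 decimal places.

0.257

Below the line: ¥30,000, ¥160,000 (q = 2 of N = 9).
ln(z/y) terms: ln(220000/30000) = 1.9924; ln(220000/160000) = 0.3185.
W = 2.310884 / 9 = 0.257.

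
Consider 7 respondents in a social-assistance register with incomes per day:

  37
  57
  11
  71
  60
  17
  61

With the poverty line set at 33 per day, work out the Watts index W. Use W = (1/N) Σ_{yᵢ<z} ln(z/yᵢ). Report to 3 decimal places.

0.252

Poor units: 11, 17 (q = 2 of N = 7).
Log shortfalls: ln(33/11) = 1.0986; ln(33/17) = 0.6633.
W = 1.761907 / 7 = 0.252.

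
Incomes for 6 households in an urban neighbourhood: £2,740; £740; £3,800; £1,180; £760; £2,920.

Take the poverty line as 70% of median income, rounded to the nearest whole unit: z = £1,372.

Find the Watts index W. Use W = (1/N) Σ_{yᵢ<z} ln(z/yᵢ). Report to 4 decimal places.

0.2265

Below z: £740, £760, £1,180 (q = 3 of N = 6).
Log gaps: ln(1372/740) = 0.6174; ln(1372/760) = 0.5907; ln(1372/1180) = 0.1508.
W = 1.358836 / 6 = 0.2265.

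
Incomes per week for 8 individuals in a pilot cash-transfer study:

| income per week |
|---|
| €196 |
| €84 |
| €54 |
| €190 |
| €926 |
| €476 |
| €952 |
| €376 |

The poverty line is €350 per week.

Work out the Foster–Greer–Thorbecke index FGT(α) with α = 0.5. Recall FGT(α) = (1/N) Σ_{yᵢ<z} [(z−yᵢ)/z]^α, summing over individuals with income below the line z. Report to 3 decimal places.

0.391

Below the line: €54, €84, €190, €196 (q = 4 of N = 8).
Relative gaps: (350−54)/350 = 0.8457; (350−84)/350 = 0.7600; (350−190)/350 = 0.4571; (350−196)/350 = 0.4400.
Raised to α = 0.5: 0.91963; 0.87178; 0.67612; 0.66332.
Sum = 3.130855; FGT(0.5) = 3.130855 / 8 = 0.391.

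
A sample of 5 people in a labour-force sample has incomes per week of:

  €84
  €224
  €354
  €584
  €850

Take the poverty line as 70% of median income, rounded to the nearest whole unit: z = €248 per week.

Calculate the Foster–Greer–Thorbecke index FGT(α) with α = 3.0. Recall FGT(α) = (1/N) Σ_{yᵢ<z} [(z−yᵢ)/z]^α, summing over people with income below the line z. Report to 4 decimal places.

Poor units: €84, €224 (q = 2 of N = 5).
Shortfall ratios: (248−84)/248 = 0.6613; (248−224)/248 = 0.0968.
Raised to α = 3.0: 0.28919; 0.00091.
Sum = 0.290092; FGT(3.0) = 0.290092 / 5 = 0.0580.

0.0580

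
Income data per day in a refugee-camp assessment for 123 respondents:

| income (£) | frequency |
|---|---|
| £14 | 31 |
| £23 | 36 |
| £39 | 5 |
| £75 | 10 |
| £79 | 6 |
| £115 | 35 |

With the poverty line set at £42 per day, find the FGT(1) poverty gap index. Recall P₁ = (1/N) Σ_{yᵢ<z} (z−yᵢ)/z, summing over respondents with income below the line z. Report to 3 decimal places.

Below z: 31×£14, 36×£23, 5×£39 (q = 72 of N = 123).
Shortfall ratios: (42−14)/42 = 0.6667 (×31); (42−23)/42 = 0.4524 (×36); (42−39)/42 = 0.0714 (×5).
Σ = 37.309524. Dividing by the full population N = 123 gives P₁ = 0.303.

0.303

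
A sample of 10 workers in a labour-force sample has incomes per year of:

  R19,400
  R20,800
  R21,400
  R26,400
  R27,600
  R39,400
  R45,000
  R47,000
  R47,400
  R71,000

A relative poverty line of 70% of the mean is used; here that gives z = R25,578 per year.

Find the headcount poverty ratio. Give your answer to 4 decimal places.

3 of the 10 workers have income below R25,578.
H = 3/10 = 0.3000.

0.3000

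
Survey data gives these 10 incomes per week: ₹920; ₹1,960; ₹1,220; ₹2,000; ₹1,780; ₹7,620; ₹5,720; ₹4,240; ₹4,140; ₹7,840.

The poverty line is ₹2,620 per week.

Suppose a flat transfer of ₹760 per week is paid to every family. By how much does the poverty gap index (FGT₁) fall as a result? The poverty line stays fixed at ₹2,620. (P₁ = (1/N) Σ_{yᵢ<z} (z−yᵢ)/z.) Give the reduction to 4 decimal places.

Before: below the line — ₹920, ₹1,220, ₹1,780, ₹1,960, ₹2,000; poverty gap index (FGT₁) = 0.199237.
After the ₹760 transfer: below the line — ₹1,680, ₹1,980, ₹2,540; poverty gap index (FGT₁) = 0.063359.
Reduction = 0.199237 − 0.063359 = 0.1359.

0.1359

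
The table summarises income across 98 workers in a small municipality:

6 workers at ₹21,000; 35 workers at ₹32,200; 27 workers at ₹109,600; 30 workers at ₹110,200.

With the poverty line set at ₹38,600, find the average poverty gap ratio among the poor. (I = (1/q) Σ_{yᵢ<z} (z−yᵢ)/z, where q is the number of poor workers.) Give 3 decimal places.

Incomes under z: 6×₹21,000, 35×₹32,200 (q = 41 of N = 98).
Relative gaps: 0.4560 (×6), 0.1658 (×35); sum = 8.538860.
I averages over the q = 41 poor units only: 8.538860 / 41 = 0.208.

0.208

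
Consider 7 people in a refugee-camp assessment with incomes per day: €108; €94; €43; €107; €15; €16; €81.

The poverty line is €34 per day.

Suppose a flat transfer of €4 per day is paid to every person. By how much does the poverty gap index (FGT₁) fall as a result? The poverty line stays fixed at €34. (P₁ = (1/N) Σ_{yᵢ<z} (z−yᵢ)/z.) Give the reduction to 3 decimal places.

Before: below the line — €15, €16; poverty gap index (FGT₁) = 0.15546.
After the €4 transfer: below the line — €19, €20; poverty gap index (FGT₁) = 0.12185.
Reduction = 0.15546 − 0.12185 = 0.034.

0.034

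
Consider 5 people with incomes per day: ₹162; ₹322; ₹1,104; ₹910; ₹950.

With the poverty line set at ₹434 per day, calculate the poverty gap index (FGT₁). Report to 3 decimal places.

Incomes under z: ₹162, ₹322 (q = 2 of N = 5).
Relative gaps: (434−162)/434 = 0.6267; (434−322)/434 = 0.2581.
Σ = 0.884793. Dividing by the full population N = 5 gives P₁ = 0.177.

0.177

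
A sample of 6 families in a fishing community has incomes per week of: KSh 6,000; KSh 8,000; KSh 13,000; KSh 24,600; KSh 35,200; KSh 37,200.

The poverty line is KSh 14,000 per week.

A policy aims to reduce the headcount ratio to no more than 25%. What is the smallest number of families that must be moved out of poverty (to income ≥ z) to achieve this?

2

Currently q = 3 of N = 6 are below the line (H = 0.500).
A headcount ratio of at most 25% allows at most ⌊0.25 × 6⌋ = 1 poor families.
So at least 3 − 1 = 2 must be lifted.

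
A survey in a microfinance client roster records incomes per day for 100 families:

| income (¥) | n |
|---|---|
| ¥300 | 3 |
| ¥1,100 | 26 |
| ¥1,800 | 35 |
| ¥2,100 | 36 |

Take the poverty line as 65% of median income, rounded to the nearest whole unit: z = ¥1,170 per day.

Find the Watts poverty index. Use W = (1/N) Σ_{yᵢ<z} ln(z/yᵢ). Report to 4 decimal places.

Below z: 3×¥300, 26×¥1,100 (q = 29 of N = 100).
Log shortfalls: ln(1170/300) = 1.3610 (×3); ln(1170/1100) = 0.0617 (×26).
W = 5.686962 / 100 = 0.0569.

0.0569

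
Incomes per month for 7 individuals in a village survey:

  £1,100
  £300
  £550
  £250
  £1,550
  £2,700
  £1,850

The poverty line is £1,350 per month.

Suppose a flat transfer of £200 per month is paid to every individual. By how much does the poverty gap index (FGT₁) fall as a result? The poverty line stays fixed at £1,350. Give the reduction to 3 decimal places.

Before: below the line — £250, £300, £550, £1,100; poverty gap index (FGT₁) = 0.33862.
After the £200 transfer: below the line — £450, £500, £750, £1,300; poverty gap index (FGT₁) = 0.25397.
Reduction = 0.33862 − 0.25397 = 0.085.

0.085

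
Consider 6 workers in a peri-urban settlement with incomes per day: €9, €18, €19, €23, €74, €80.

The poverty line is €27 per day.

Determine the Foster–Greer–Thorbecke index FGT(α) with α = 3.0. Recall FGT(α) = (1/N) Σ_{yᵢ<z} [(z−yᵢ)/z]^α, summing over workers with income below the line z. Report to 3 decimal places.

0.060

Poor units: €9, €18, €19, €23 (q = 4 of N = 6).
Shortfall ratios: (27−9)/27 = 0.6667; (27−18)/27 = 0.3333; (27−19)/27 = 0.2963; (27−23)/27 = 0.1481.
Raised to α = 3.0: 0.29630; 0.03704; 0.02601; 0.00325.
Sum = 0.362597; FGT(3.0) = 0.362597 / 6 = 0.060.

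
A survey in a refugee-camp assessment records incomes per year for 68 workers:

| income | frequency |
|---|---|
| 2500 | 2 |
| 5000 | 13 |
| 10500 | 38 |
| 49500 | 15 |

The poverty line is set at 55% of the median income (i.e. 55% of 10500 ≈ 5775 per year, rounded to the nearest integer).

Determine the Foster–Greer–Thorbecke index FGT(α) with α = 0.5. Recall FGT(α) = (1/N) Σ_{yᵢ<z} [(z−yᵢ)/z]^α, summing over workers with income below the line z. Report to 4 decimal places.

0.0922

Poor units: 2×2500, 13×5000 (q = 15 of N = 68).
Normalized shortfalls: (5775−2500)/5775 = 0.5671 (×2); (5775−5000)/5775 = 0.1342 (×13).
Raised to α = 0.5: 0.75306 (×2); 0.36633 (×13).
Sum = 6.268436; FGT(0.5) = 6.268436 / 68 = 0.0922.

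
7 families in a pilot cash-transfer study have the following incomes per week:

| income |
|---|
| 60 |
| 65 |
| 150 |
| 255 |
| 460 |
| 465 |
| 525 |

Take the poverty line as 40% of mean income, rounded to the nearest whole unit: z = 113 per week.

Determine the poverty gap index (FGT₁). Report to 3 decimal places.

0.128

Incomes under z: 60, 65 (q = 2 of N = 7).
Relative gaps: (113−60)/113 = 0.4690; (113−65)/113 = 0.4248.
Σ = 0.893805. Dividing by the full population N = 7 gives P₁ = 0.128.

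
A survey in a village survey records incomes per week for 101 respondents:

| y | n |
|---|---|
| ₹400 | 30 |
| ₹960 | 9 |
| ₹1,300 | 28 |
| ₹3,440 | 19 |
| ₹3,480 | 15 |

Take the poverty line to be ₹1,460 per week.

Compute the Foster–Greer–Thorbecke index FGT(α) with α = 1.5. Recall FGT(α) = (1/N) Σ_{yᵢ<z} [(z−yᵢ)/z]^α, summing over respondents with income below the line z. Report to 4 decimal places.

0.2117

Incomes under z: 30×₹400, 9×₹960, 28×₹1,300 (q = 67 of N = 101).
Shortfall ratios: (1460−400)/1460 = 0.7260 (×30); (1460−960)/1460 = 0.3425 (×9); (1460−1300)/1460 = 0.1096 (×28).
Raised to α = 1.5: 0.61863 (×30); 0.20041 (×9); 0.03628 (×28).
Sum = 21.378355; FGT(1.5) = 21.378355 / 101 = 0.2117.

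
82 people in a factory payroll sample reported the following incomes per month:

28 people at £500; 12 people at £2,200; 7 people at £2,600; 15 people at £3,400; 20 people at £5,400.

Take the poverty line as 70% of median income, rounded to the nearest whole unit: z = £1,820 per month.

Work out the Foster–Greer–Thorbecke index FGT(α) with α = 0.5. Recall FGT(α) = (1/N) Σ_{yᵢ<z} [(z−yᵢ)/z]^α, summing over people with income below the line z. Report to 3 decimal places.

0.291

Below the line: 28×£500 (q = 28 of N = 82).
Shortfall ratios: (1820−500)/1820 = 0.7253 (×28).
Raised to α = 0.5: 0.85163 (×28).
Sum = 23.845658; FGT(0.5) = 23.845658 / 82 = 0.291.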